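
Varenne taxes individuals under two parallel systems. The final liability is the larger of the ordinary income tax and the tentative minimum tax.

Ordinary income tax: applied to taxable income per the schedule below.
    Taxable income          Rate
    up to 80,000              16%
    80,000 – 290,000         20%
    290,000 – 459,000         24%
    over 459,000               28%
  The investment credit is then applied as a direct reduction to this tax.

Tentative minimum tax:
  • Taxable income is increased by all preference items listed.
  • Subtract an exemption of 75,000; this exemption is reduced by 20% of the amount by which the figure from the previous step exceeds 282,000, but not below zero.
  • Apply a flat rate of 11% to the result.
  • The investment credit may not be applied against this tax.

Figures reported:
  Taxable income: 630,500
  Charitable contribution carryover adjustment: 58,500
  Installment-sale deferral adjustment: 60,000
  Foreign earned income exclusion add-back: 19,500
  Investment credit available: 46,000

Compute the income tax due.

Tentative minimum tax:
  Adjusted income: 630,500 + 58,500 + 60,000 + 19,500 = 768,500
  Exemption: 20% × (768,500 − 282,000) = 97,300 ≥ 75,000, so the exemption is fully phased out
  Base: 768,500 − 0 = 768,500
  768,500 × 11% = 84,535

Ordinary income tax:
  80,000 × 16% = 12,800
  210,000 × 20% = 42,000
  169,000 × 24% = 40,560
  171,500 × 28% = 48,020
  → 143,380
  Less investment credit 46,000 → 97,380

97,380 > 84,535, so the ordinary income tax governs.

97,380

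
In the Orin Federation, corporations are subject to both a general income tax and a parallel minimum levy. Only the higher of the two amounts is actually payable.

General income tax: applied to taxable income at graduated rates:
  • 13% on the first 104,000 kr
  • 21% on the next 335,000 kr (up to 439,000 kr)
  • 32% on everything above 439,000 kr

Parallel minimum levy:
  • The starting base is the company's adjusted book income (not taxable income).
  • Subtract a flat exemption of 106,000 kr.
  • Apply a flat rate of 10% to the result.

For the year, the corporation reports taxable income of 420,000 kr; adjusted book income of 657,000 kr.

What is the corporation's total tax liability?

General income tax:
  104,000 kr × 13% = 13,520 kr
  316,000 kr × 21% = 66,360 kr
  → 79,880 kr

Parallel minimum levy:
  Base (adjusted book income): 657,000 kr
  Less exemption 106,000 kr → base 551,000 kr
  551,000 kr × 10% = 55,100 kr

79,880 kr > 55,100 kr, so the general income tax governs.

79,880 kr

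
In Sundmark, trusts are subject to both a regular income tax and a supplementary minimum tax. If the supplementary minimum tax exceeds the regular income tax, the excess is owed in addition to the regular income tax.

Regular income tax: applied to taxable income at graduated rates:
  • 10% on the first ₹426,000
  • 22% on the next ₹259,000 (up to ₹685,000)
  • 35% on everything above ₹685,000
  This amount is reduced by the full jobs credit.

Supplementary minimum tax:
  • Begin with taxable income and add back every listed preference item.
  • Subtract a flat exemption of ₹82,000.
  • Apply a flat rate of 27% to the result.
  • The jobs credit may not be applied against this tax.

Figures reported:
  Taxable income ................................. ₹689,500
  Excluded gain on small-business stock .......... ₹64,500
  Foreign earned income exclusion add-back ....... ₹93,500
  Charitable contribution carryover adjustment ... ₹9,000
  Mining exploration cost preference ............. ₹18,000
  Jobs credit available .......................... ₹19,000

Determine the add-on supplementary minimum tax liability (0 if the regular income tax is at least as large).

Regular income tax:
  ₹426,000 × 10% = ₹42,600
  ₹259,000 × 22% = ₹56,980
  ₹4,500 × 35% = ₹1,575
  → ₹101,155
  Less jobs credit ₹19,000 → ₹82,155

Supplementary minimum tax:
  Adjusted income: ₹689,500 + ₹64,500 + ₹93,500 + ₹9,000 + ₹18,000 = ₹874,500
  Less exemption ₹82,000 → base ₹792,500
  ₹792,500 × 27% = ₹213,975

Excess of supplementary minimum tax over regular income tax: ₹213,975 − ₹82,155 = ₹131,820.

₹131,820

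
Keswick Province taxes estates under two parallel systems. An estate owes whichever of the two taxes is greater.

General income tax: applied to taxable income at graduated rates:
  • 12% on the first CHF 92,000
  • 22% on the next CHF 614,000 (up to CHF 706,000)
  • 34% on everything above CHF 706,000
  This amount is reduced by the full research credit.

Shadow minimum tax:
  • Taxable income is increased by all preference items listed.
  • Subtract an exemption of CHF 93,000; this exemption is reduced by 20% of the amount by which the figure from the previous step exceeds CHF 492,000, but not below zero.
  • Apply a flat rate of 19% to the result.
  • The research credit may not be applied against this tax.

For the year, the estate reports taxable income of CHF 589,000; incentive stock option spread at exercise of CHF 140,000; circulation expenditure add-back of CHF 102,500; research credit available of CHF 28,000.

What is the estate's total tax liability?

Shadow minimum tax:
  Adjusted income: CHF 589,000 + CHF 140,000 + CHF 102,500 = CHF 831,500
  Exemption: CHF 93,000 − 20% × (CHF 831,500 − CHF 492,000) = CHF 93,000 − CHF 67,900 = CHF 25,100
  Base: CHF 831,500 − CHF 25,100 = CHF 806,400
  CHF 806,400 × 19% = CHF 153,216

General income tax:
  CHF 92,000 × 12% = CHF 11,040
  CHF 497,000 × 22% = CHF 109,340
  → CHF 120,380
  Less research credit CHF 28,000 → CHF 92,380

CHF 153,216 > CHF 92,380, so the shadow minimum tax is the binding amount.

CHF 153,216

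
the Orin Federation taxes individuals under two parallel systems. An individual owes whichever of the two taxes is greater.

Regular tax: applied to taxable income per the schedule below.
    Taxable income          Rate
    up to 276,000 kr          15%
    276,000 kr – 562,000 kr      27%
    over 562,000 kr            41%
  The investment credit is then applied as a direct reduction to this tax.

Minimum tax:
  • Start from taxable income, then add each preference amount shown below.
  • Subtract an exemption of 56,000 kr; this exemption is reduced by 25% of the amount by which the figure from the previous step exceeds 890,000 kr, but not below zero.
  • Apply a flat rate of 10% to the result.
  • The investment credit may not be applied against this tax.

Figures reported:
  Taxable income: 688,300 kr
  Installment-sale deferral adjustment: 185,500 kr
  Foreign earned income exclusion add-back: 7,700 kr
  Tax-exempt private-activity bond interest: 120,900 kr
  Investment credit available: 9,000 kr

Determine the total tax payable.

161,403 kr

Regular tax:
  276,000 kr × 15% = 41,400 kr
  286,000 kr × 27% = 77,220 kr
  126,300 kr × 41% = 51,783 kr
  → 170,403 kr
  Less investment credit 9,000 kr → 161,403 kr

Minimum tax:
  Adjusted income: 688,300 kr + 185,500 kr + 7,700 kr + 120,900 kr = 1,002,400 kr
  Exemption: 56,000 kr − 25% × (1,002,400 kr − 890,000 kr) = 56,000 kr − 28,100 kr = 27,900 kr
  Base: 1,002,400 kr − 27,900 kr = 974,500 kr
  974,500 kr × 10% = 97,450 kr

161,403 kr > 97,450 kr, so the regular tax governs.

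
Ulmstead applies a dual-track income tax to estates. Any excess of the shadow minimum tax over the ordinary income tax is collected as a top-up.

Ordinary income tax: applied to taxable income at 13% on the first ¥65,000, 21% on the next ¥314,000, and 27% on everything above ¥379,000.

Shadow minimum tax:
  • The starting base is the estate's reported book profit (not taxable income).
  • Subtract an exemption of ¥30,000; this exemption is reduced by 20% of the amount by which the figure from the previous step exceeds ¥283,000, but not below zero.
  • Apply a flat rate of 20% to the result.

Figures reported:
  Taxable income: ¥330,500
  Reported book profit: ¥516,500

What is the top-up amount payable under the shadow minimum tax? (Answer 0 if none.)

Ordinary income tax:
  ¥65,000 × 13% = ¥8,450
  ¥265,500 × 21% = ¥55,755
  → ¥64,205

Shadow minimum tax:
  Base (reported book profit): ¥516,500
  Exemption: 20% × (¥516,500 − ¥283,000) = ¥46,700 ≥ ¥30,000, so the exemption is fully phased out
  Base: ¥516,500 − ¥0 = ¥516,500
  ¥516,500 × 20% = ¥103,300

Excess of shadow minimum tax over ordinary income tax: ¥103,300 − ¥64,205 = ¥39,095.

¥39,095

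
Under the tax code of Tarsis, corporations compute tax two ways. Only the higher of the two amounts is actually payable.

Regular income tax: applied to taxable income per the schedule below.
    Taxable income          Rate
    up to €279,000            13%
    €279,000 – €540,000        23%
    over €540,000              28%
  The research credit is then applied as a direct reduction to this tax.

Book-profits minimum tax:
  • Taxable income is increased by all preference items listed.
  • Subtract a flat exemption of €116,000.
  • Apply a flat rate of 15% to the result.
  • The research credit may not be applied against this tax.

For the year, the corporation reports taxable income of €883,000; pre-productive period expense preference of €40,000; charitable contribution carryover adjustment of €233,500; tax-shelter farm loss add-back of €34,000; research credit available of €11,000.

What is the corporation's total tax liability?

€181,340

Book-profits minimum tax:
  Adjusted income: €883,000 + €40,000 + €233,500 + €34,000 = €1,190,500
  Less exemption €116,000 → base €1,074,500
  €1,074,500 × 15% = €161,175

Regular income tax:
  €279,000 × 13% = €36,270
  €261,000 × 23% = €60,030
  €343,000 × 28% = €96,040
  → €192,340
  Less research credit €11,000 → €181,340

€181,340 > €161,175, so the regular income tax governs.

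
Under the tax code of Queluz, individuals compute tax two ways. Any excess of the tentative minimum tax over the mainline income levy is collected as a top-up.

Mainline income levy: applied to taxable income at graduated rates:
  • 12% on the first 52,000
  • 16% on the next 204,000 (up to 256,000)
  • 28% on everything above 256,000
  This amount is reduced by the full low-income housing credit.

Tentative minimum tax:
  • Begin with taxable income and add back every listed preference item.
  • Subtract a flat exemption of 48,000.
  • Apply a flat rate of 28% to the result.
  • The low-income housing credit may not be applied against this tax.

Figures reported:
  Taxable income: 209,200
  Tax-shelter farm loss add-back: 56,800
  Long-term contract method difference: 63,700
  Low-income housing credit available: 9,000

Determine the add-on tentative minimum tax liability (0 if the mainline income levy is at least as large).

Mainline income levy:
  52,000 × 12% = 6,240
  157,200 × 16% = 25,152
  → 31,392
  Less low-income housing credit 9,000 → 22,392

Tentative minimum tax:
  Adjusted income: 209,200 + 56,800 + 63,700 = 329,700
  Less exemption 48,000 → base 281,700
  281,700 × 28% = 78,876

Excess of tentative minimum tax over mainline income levy: 78,876 − 22,392 = 56,484.

56,484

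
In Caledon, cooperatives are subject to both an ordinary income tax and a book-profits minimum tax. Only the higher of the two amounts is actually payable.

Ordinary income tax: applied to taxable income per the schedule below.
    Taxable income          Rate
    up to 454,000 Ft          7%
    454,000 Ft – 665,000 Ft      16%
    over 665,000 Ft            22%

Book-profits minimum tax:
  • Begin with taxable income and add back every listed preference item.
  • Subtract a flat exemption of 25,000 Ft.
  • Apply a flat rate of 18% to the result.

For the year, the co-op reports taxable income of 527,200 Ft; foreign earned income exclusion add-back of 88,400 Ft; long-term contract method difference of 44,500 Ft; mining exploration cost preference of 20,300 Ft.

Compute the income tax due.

117,972 Ft

Book-profits minimum tax:
  Adjusted income: 527,200 Ft + 88,400 Ft + 44,500 Ft + 20,300 Ft = 680,400 Ft
  Less exemption 25,000 Ft → base 655,400 Ft
  655,400 Ft × 18% = 117,972 Ft

Ordinary income tax:
  454,000 Ft × 7% = 31,780 Ft
  73,200 Ft × 16% = 11,712 Ft
  → 43,492 Ft

117,972 Ft > 43,492 Ft, so the book-profits minimum tax is the binding amount.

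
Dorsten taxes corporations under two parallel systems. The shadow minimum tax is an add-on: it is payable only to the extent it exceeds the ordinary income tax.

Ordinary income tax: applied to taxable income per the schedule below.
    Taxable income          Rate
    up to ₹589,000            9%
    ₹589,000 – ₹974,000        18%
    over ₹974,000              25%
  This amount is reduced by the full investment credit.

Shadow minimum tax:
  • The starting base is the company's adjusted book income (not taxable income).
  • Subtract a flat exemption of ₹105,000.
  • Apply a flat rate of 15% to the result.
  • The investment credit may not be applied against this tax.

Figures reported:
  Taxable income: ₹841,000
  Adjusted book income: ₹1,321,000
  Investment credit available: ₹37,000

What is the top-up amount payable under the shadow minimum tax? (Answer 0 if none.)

Shadow minimum tax:
  Base (adjusted book income): ₹1,321,000
  Less exemption ₹105,000 → base ₹1,216,000
  ₹1,216,000 × 15% = ₹182,400

Ordinary income tax:
  ₹589,000 × 9% = ₹53,010
  ₹252,000 × 18% = ₹45,360
  → ₹98,370
  Less investment credit ₹37,000 → ₹61,370

Excess of shadow minimum tax over ordinary income tax: ₹182,400 − ₹61,370 = ₹121,030.

₹121,030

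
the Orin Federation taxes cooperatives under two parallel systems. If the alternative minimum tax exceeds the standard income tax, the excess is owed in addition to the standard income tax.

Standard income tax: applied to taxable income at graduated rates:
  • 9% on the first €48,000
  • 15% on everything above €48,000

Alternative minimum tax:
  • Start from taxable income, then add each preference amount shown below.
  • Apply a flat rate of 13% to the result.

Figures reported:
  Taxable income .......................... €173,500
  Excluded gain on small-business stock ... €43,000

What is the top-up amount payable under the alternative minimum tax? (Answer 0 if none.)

Alternative minimum tax:
  Adjusted income: €173,500 + €43,000 = €216,500
  €216,500 × 13% = €28,145

Standard income tax:
  €48,000 × 9% = €4,320
  €125,500 × 15% = €18,825
  → €23,145

Excess of alternative minimum tax over standard income tax: €28,145 − €23,145 = €5,000.

€5,000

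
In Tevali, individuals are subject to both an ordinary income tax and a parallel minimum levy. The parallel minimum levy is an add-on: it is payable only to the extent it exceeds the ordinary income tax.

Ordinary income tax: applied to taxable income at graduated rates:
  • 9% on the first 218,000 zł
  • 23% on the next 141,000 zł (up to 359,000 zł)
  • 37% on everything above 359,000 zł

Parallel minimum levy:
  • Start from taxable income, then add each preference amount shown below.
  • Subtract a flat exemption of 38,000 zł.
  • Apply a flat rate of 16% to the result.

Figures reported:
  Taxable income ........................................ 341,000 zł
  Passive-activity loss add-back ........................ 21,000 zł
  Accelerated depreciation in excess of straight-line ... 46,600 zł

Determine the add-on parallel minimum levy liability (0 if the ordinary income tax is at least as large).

Ordinary income tax:
  218,000 zł × 9% = 19,620 zł
  123,000 zł × 23% = 28,290 zł
  → 47,910 zł

Parallel minimum levy:
  Adjusted income: 341,000 zł + 21,000 zł + 46,600 zł = 408,600 zł
  Less exemption 38,000 zł → base 370,600 zł
  370,600 zł × 16% = 59,296 zł

Excess of parallel minimum levy over ordinary income tax: 59,296 zł − 47,910 zł = 11,386 zł.

11,386 zł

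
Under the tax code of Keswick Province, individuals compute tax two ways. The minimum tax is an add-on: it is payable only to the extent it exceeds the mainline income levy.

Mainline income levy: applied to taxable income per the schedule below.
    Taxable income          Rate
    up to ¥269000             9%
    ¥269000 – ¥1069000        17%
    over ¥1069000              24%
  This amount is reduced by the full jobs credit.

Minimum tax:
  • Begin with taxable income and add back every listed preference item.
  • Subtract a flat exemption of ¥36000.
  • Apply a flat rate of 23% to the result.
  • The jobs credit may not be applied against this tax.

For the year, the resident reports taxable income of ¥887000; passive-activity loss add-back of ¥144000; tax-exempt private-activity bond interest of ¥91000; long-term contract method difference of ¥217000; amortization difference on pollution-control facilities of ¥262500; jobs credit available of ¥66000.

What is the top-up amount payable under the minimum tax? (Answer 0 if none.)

¥296795

Mainline income levy:
  ¥269000 × 9% = ¥24210
  ¥618000 × 17% = ¥105060
  → ¥129270
  Less jobs credit ¥66000 → ¥63270

Minimum tax:
  Adjusted income: ¥887000 + ¥144000 + ¥91000 + ¥217000 + ¥262500 = ¥1601500
  Less exemption ¥36000 → base ¥1565500
  ¥1565500 × 23% = ¥360065

Excess of minimum tax over mainline income levy: ¥360065 − ¥63270 = ¥296795.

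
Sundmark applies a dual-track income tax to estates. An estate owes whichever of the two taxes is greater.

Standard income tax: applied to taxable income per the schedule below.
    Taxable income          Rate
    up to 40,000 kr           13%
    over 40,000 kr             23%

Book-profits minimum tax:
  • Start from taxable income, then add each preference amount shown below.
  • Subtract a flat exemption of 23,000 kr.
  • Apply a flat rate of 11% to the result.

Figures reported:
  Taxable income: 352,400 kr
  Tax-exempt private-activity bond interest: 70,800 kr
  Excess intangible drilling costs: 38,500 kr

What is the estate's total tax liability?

Book-profits minimum tax:
  Adjusted income: 352,400 kr + 70,800 kr + 38,500 kr = 461,700 kr
  Less exemption 23,000 kr → base 438,700 kr
  438,700 kr × 11% = 48,257 kr

Standard income tax:
  40,000 kr × 13% = 5,200 kr
  312,400 kr × 23% = 71,852 kr
  → 77,052 kr

77,052 kr > 48,257 kr, so the standard income tax governs.

77,052 kr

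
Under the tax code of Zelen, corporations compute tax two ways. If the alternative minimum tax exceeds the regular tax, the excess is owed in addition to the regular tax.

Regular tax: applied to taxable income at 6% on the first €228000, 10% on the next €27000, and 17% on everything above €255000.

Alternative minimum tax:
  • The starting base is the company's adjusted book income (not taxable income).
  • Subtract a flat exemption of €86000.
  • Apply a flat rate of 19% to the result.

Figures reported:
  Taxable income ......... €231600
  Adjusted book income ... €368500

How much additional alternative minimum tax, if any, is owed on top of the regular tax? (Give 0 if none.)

Alternative minimum tax:
  Base (adjusted book income): €368500
  Less exemption €86000 → base €282500
  €282500 × 19% = €53675

Regular tax:
  €228000 × 6% = €13680
  €3600 × 10% = €360
  → €14040

Excess of alternative minimum tax over regular tax: €53675 − €14040 = €39635.

€39635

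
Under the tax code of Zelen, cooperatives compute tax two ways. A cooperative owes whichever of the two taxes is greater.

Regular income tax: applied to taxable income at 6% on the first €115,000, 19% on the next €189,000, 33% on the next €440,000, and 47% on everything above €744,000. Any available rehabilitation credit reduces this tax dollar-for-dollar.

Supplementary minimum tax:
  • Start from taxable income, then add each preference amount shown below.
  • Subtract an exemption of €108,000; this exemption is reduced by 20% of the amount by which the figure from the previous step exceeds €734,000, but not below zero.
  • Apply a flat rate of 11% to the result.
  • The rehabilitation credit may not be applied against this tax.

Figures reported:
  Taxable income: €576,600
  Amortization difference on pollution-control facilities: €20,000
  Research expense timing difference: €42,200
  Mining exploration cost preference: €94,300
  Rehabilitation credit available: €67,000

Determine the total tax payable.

Supplementary minimum tax:
  Adjusted income: €576,600 + €20,000 + €42,200 + €94,300 = €733,100
  Exemption: €733,100 ≤ €734,000, so full €108,000 applies
  Base: €733,100 − €108,000 = €625,100
  €625,100 × 11% = €68,761

Regular income tax:
  €115,000 × 6% = €6,900
  €189,000 × 19% = €35,910
  €272,600 × 33% = €89,958
  → €132,768
  Less rehabilitation credit €67,000 → €65,768

€68,761 > €65,768, so the supplementary minimum tax is the binding amount.

€68,761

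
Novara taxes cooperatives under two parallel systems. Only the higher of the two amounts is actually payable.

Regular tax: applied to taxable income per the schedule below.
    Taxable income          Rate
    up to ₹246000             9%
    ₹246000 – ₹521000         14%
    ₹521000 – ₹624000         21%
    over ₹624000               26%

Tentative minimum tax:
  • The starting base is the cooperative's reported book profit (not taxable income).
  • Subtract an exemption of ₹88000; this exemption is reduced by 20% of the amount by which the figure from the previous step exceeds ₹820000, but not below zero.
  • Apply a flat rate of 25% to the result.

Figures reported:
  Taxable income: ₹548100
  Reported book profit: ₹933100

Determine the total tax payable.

Regular tax:
  ₹246000 × 9% = ₹22140
  ₹275000 × 14% = ₹38500
  ₹27100 × 21% = ₹5691
  → ₹66331

Tentative minimum tax:
  Base (reported book profit): ₹933100
  Exemption: ₹88000 − 20% × (₹933100 − ₹820000) = ₹88000 − ₹22620 = ₹65380
  Base: ₹933100 − ₹65380 = ₹867720
  ₹867720 × 25% = ₹216930

₹216930 > ₹66331, so the tentative minimum tax is the binding amount.

₹216930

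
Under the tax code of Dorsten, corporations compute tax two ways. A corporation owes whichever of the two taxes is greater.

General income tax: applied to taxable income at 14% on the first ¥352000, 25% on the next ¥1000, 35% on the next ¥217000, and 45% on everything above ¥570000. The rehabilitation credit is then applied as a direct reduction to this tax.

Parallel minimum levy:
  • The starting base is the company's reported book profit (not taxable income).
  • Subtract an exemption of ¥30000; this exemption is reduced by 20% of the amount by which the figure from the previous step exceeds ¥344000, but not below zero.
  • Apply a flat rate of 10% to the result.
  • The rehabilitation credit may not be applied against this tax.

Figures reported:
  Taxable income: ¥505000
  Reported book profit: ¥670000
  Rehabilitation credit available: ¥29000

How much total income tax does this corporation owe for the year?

General income tax:
  ¥352000 × 14% = ¥49280
  ¥1000 × 25% = ¥250
  ¥152000 × 35% = ¥53200
  → ¥102730
  Less rehabilitation credit ¥29000 → ¥73730

Parallel minimum levy:
  Base (reported book profit): ¥670000
  Exemption: 20% × (¥670000 − ¥344000) = ¥65200 ≥ ¥30000, so the exemption is fully phased out
  Base: ¥670000 − ¥0 = ¥670000
  ¥670000 × 10% = ¥67000

¥73730 > ¥67000, so the general income tax governs.

¥73730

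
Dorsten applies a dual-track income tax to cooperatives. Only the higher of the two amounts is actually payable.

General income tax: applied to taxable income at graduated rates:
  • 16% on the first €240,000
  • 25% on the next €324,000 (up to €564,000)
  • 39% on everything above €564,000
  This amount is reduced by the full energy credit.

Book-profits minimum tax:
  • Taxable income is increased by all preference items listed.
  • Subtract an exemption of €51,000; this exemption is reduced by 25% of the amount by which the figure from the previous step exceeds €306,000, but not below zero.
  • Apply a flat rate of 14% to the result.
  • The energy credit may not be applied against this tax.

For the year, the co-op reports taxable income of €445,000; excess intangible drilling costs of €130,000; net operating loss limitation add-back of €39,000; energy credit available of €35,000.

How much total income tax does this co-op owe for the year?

Book-profits minimum tax:
  Adjusted income: €445,000 + €130,000 + €39,000 = €614,000
  Exemption: 25% × (€614,000 − €306,000) = €77,000 ≥ €51,000, so the exemption is fully phased out
  Base: €614,000 − €0 = €614,000
  €614,000 × 14% = €85,960

General income tax:
  €240,000 × 16% = €38,400
  €205,000 × 25% = €51,250
  → €89,650
  Less energy credit €35,000 → €54,650

€85,960 > €54,650, so the book-profits minimum tax is the binding amount.

€85,960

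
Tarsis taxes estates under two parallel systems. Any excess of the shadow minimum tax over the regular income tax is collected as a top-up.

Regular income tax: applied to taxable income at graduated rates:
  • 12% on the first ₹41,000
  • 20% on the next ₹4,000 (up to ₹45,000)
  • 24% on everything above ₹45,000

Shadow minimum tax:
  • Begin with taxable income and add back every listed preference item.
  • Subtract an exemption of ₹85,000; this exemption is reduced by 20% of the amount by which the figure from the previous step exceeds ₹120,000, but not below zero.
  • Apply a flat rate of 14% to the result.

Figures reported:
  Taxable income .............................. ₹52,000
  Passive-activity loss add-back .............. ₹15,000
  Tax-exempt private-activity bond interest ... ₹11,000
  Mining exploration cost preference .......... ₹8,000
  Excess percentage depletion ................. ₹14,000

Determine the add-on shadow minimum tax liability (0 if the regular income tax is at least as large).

Shadow minimum tax:
  Adjusted income: ₹52,000 + ₹15,000 + ₹11,000 + ₹8,000 + ₹14,000 = ₹100,000
  Exemption: ₹100,000 ≤ ₹120,000, so full ₹85,000 applies
  Base: ₹100,000 − ₹85,000 = ₹15,000
  ₹15,000 × 14% = ₹2,100

Regular income tax:
  ₹41,000 × 12% = ₹4,920
  ₹4,000 × 20% = ₹800
  ₹7,000 × 24% = ₹1,680
  → ₹7,400

₹2,100 ≤ ₹7,400, so no add-on is due.

₹0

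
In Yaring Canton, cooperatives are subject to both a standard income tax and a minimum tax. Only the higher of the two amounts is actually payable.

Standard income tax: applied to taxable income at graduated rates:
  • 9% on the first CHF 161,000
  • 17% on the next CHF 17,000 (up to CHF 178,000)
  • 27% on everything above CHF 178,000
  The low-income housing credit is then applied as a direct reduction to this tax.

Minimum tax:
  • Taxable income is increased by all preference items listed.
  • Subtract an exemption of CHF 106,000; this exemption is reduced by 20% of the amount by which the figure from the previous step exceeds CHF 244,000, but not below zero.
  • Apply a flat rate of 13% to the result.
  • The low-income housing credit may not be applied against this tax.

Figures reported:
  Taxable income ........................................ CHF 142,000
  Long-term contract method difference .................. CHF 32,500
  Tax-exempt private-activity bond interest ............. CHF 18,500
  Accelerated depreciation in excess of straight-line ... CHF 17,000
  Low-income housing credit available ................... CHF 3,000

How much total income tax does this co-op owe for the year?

Standard income tax:
  CHF 142,000 × 9% = CHF 12,780
  Less low-income housing credit CHF 3,000 → CHF 9,780

Minimum tax:
  Adjusted income: CHF 142,000 + CHF 32,500 + CHF 18,500 + CHF 17,000 = CHF 210,000
  Exemption: CHF 210,000 ≤ CHF 244,000, so full CHF 106,000 applies
  Base: CHF 210,000 − CHF 106,000 = CHF 104,000
  CHF 104,000 × 13% = CHF 13,520

CHF 13,520 > CHF 9,780, so the minimum tax is the binding amount.

CHF 13,520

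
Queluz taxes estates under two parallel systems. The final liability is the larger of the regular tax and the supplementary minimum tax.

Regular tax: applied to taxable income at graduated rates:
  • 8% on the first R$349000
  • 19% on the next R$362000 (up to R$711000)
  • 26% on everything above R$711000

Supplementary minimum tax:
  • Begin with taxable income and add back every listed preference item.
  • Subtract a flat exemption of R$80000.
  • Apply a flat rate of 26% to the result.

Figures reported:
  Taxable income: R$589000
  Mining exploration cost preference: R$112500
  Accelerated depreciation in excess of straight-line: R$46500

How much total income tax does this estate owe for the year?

R$173680

Supplementary minimum tax:
  Adjusted income: R$589000 + R$112500 + R$46500 = R$748000
  Less exemption R$80000 → base R$668000
  R$668000 × 26% = R$173680

Regular tax:
  R$349000 × 8% = R$27920
  R$240000 × 19% = R$45600
  → R$73520

R$173680 > R$73520, so the supplementary minimum tax is the binding amount.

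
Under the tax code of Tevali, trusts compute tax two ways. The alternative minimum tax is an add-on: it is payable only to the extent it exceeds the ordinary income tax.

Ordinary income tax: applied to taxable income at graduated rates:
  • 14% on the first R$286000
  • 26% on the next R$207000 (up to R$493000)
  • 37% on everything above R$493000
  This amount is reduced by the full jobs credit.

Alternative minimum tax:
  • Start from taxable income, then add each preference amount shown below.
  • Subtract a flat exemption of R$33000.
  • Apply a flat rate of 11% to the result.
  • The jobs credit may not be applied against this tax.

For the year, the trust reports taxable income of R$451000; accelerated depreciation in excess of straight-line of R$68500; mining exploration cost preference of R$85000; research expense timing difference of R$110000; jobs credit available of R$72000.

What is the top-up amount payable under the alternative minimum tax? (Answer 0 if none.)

R$64025

Alternative minimum tax:
  Adjusted income: R$451000 + R$68500 + R$85000 + R$110000 = R$714500
  Less exemption R$33000 → base R$681500
  R$681500 × 11% = R$74965

Ordinary income tax:
  R$286000 × 14% = R$40040
  R$165000 × 26% = R$42900
  → R$82940
  Less jobs credit R$72000 → R$10940

Excess of alternative minimum tax over ordinary income tax: R$74965 − R$10940 = R$64025.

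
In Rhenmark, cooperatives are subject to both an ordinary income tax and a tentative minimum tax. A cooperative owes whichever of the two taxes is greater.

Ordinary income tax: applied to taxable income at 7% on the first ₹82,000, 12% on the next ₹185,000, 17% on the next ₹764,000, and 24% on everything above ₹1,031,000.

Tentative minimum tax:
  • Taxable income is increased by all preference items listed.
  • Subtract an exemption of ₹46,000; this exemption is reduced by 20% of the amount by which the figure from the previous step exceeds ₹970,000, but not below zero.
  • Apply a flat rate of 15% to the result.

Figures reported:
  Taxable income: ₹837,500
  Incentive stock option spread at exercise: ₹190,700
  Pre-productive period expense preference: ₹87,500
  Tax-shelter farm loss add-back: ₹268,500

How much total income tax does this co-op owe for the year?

Ordinary income tax:
  ₹82,000 × 7% = ₹5,740
  ₹185,000 × 12% = ₹22,200
  ₹570,500 × 17% = ₹96,985
  → ₹124,925

Tentative minimum tax:
  Adjusted income: ₹837,500 + ₹190,700 + ₹87,500 + ₹268,500 = ₹1,384,200
  Exemption: 20% × (₹1,384,200 − ₹970,000) = ₹82,840 ≥ ₹46,000, so the exemption is fully phased out
  Base: ₹1,384,200 − ₹0 = ₹1,384,200
  ₹1,384,200 × 15% = ₹207,630

₹207,630 > ₹124,925, so the tentative minimum tax is the binding amount.

₹207,630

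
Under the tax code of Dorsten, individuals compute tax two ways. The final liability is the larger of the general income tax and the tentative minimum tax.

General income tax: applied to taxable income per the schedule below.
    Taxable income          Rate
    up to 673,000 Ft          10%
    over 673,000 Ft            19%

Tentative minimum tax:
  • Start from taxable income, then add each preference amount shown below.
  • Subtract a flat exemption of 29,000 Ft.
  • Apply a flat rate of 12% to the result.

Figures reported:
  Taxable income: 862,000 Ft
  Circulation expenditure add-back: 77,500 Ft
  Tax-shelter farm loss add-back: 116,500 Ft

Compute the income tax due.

123,240 Ft

Tentative minimum tax:
  Adjusted income: 862,000 Ft + 77,500 Ft + 116,500 Ft = 1,056,000 Ft
  Less exemption 29,000 Ft → base 1,027,000 Ft
  1,027,000 Ft × 12% = 123,240 Ft

General income tax:
  673,000 Ft × 10% = 67,300 Ft
  189,000 Ft × 19% = 35,910 Ft
  → 103,210 Ft

123,240 Ft > 103,210 Ft, so the tentative minimum tax is the binding amount.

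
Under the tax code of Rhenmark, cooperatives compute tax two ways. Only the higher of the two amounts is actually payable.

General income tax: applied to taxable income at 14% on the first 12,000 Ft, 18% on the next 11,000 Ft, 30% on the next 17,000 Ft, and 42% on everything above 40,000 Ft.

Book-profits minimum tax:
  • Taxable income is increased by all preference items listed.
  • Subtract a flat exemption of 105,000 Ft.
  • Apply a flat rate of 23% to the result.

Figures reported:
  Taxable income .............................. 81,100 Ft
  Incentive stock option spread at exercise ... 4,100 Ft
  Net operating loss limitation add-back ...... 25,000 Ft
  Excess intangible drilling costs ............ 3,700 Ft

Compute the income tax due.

Book-profits minimum tax:
  Adjusted income: 81,100 Ft + 4,100 Ft + 25,000 Ft + 3,700 Ft = 113,900 Ft
  Less exemption 105,000 Ft → base 8,900 Ft
  8,900 Ft × 23% = 2,047 Ft

General income tax:
  12,000 Ft × 14% = 1,680 Ft
  11,000 Ft × 18% = 1,980 Ft
  17,000 Ft × 30% = 5,100 Ft
  41,100 Ft × 42% = 17,262 Ft
  → 26,022 Ft

26,022 Ft > 2,047 Ft, so the general income tax governs.

26,022 Ft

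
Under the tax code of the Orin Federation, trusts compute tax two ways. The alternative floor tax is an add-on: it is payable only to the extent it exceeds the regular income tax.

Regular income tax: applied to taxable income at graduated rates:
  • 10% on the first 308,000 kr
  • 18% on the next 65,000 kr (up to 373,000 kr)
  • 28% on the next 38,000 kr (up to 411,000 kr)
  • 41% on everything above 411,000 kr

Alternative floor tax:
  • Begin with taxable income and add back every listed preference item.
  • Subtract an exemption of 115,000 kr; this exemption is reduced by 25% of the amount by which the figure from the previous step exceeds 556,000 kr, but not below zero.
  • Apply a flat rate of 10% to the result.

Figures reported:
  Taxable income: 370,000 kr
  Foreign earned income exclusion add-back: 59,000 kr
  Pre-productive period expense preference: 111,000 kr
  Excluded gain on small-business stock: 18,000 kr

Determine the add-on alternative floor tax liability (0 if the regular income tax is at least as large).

2,390 kr

Regular income tax:
  308,000 kr × 10% = 30,800 kr
  62,000 kr × 18% = 11,160 kr
  → 41,960 kr

Alternative floor tax:
  Adjusted income: 370,000 kr + 59,000 kr + 111,000 kr + 18,000 kr = 558,000 kr
  Exemption: 115,000 kr − 25% × (558,000 kr − 556,000 kr) = 115,000 kr − 500 kr = 114,500 kr
  Base: 558,000 kr − 114,500 kr = 443,500 kr
  443,500 kr × 10% = 44,350 kr

Excess of alternative floor tax over regular income tax: 44,350 kr − 41,960 kr = 2,390 kr.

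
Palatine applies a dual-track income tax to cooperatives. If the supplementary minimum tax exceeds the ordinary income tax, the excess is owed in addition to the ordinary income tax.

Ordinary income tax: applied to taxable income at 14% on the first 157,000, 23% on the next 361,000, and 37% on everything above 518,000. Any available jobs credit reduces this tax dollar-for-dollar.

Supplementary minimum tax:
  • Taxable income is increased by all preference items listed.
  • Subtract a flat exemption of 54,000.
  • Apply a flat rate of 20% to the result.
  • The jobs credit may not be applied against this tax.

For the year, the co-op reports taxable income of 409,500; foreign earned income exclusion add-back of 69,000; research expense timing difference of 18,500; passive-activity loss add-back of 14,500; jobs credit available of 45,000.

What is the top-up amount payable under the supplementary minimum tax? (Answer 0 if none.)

Supplementary minimum tax:
  Adjusted income: 409,500 + 69,000 + 18,500 + 14,500 = 511,500
  Less exemption 54,000 → base 457,500
  457,500 × 20% = 91,500

Ordinary income tax:
  157,000 × 14% = 21,980
  252,500 × 23% = 58,075
  → 80,055
  Less jobs credit 45,000 → 35,055

Excess of supplementary minimum tax over ordinary income tax: 91,500 − 35,055 = 56,445.

56,445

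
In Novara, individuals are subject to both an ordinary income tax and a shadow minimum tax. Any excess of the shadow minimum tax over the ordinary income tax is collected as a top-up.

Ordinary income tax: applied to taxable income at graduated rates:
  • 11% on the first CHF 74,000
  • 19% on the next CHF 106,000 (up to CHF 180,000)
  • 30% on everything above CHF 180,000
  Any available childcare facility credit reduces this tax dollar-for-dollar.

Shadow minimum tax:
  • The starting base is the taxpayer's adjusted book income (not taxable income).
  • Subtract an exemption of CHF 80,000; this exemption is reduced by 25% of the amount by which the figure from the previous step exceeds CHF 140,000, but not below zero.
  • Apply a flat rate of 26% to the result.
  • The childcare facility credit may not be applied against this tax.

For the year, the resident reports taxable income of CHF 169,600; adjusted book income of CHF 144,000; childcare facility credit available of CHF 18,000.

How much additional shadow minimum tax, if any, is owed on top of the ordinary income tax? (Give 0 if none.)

CHF 8,596

Ordinary income tax:
  CHF 74,000 × 11% = CHF 8,140
  CHF 95,600 × 19% = CHF 18,164
  → CHF 26,304
  Less childcare facility credit CHF 18,000 → CHF 8,304

Shadow minimum tax:
  Base (adjusted book income): CHF 144,000
  Exemption: CHF 80,000 − 25% × (CHF 144,000 − CHF 140,000) = CHF 80,000 − CHF 1,000 = CHF 79,000
  Base: CHF 144,000 − CHF 79,000 = CHF 65,000
  CHF 65,000 × 26% = CHF 16,900

Excess of shadow minimum tax over ordinary income tax: CHF 16,900 − CHF 8,304 = CHF 8,596.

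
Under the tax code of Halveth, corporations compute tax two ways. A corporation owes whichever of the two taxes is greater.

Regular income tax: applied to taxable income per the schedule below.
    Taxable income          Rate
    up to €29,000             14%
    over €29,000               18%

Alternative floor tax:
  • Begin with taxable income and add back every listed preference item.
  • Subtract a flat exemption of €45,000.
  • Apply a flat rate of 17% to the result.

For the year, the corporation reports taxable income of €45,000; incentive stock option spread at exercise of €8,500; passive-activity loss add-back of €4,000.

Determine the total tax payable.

Regular income tax:
  €29,000 × 14% = €4,060
  €16,000 × 18% = €2,880
  → €6,940

Alternative floor tax:
  Adjusted income: €45,000 + €8,500 + €4,000 = €57,500
  Less exemption €45,000 → base €12,500
  €12,500 × 17% = €2,125

€6,940 > €2,125, so the regular income tax governs.

€6,940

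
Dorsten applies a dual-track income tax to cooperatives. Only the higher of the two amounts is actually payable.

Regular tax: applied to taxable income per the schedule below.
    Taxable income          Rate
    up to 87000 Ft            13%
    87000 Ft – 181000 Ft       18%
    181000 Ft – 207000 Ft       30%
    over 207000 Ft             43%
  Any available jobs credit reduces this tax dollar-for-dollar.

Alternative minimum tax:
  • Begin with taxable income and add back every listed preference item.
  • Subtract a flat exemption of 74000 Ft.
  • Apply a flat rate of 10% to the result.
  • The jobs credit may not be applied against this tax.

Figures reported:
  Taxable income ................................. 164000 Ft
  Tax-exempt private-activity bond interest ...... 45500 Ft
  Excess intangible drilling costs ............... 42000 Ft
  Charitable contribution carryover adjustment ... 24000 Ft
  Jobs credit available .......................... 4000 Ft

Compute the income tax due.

21170 Ft

Alternative minimum tax:
  Adjusted income: 164000 Ft + 45500 Ft + 42000 Ft + 24000 Ft = 275500 Ft
  Less exemption 74000 Ft → base 201500 Ft
  201500 Ft × 10% = 20150 Ft

Regular tax:
  87000 Ft × 13% = 11310 Ft
  77000 Ft × 18% = 13860 Ft
  → 25170 Ft
  Less jobs credit 4000 Ft → 21170 Ft

21170 Ft > 20150 Ft, so the regular tax governs.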